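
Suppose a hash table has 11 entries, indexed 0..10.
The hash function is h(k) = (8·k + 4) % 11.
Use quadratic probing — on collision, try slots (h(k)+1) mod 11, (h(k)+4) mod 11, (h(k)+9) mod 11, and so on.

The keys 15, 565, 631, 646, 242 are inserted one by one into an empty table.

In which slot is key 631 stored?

7

Insert 15: h=3, slot 3 empty -> index 3.
Insert 565: h=3, slot 3 occupied -> index 4.
Insert 631: h=3, slots 3,4 occupied -> index 7.
Insert 646: h=2, slot 2 empty -> index 2.
Insert 242: h=4, slot 4 occupied -> index 5.
Table: [., ., 646, 15, 565, 242, ., 631, ., ., .]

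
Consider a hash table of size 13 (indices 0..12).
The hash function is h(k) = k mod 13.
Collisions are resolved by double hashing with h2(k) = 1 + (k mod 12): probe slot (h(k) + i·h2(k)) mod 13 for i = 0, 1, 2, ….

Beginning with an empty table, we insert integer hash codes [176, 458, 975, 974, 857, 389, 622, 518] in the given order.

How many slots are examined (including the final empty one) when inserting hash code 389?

3

176 hashes to 7; slot 7 is free -> place at 7.
458 hashes to 3; slot 3 is free -> place at 3.
975 hashes to 0; slot 0 is free -> place at 0.
974 hashes to 12; slot 12 is free -> place at 12.
857 hashes to 12, h2=6; 12 taken -> place at 5.
389 hashes to 12, h2=6; 12,5 taken -> place at 11.
622 hashes to 11, h2=11; 11 taken -> place at 9.
518 hashes to 11, h2=3; 11 taken -> place at 1.
Table: [975, 518, _, 458, _, 857, _, 176, _, 622, _, 389, 974]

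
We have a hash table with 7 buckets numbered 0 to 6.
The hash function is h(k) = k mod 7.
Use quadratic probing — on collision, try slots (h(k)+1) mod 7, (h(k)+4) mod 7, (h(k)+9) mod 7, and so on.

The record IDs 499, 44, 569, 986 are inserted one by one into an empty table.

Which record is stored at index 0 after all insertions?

499 hashes to 2; slot 2 is free => place at 2.
44 hashes to 2; 2 taken => place at 3.
569 hashes to 2; 2,3 taken => place at 6.
986 hashes to 6; 6 taken => place at 0.
Table: [986, ∅, 499, 44, ∅, ∅, 569]

986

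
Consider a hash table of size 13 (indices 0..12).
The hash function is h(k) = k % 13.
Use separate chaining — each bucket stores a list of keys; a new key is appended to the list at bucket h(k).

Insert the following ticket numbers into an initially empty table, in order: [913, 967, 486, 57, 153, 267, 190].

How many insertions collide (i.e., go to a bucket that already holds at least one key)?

913 → bucket 3
967 → bucket 5
486 → bucket 5 (collision)
57 → bucket 5 (collision)
153 → bucket 10
267 → bucket 7
190 → bucket 8
Final buckets:
0: .
1: .
2: .
3: 913
4: .
5: 967 -> 486 -> 57
6: .
7: 267
8: 190
9: .
10: 153
11: .
12: .

2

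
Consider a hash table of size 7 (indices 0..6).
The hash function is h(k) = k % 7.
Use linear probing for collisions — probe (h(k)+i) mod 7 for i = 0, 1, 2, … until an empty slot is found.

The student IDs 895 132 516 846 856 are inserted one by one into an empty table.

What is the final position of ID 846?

1

Insert 895: h=6, slot 6 empty -> index 6.
Insert 132: h=6, slot 6 occupied -> index 0.
Insert 516: h=5, slot 5 empty -> index 5.
Insert 846: h=6, slots 6,0 occupied -> index 1.
Insert 856: h=2, slot 2 empty -> index 2.
Table: [132, 846, 856, ∅, ∅, 516, 895]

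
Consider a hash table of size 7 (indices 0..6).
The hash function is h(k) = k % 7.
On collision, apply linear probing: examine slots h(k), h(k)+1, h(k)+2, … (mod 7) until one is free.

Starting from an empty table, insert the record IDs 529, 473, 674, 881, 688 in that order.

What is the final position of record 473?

529: h=4 -> slot 4
473: h=4, probe 4,5 -> slot 5
674: h=2 -> slot 2
881: h=6 -> slot 6
688: h=2, probe 2,3 -> slot 3
Table: [—, —, 674, 688, 529, 473, 881]

5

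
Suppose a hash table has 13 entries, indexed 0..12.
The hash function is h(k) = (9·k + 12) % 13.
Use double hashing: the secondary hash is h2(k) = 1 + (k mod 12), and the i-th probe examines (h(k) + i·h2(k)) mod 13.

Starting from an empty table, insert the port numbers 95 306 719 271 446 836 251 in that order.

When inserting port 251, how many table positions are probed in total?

4

Insert 95: h=9, slot 9 empty -> index 9.
Insert 306: h=10, slot 10 empty -> index 10.
Insert 719: h=9, h2=12, slot 9 occupied -> index 8.
Insert 271: h=7, slot 7 empty -> index 7.
Insert 446: h=9, h2=3, slot 9 occupied -> index 12.
Insert 836: h=9, h2=9, slot 9 occupied -> index 5.
Insert 251: h=9, h2=12, slots 9,8,7 occupied -> index 6.
Table: [-, -, -, -, -, 836, 251, 271, 719, 95, 306, -, 446]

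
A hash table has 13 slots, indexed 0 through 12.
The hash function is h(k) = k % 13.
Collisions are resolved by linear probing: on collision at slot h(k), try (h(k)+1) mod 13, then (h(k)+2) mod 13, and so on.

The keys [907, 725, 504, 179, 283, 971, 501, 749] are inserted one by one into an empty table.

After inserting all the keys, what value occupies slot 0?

179

Insert 907: h=10, slot 10 empty -> index 10.
Insert 725: h=10, slot 10 occupied -> index 11.
Insert 504: h=10, slots 10,11 occupied -> index 12.
Insert 179: h=10, slots 10,11,12 occupied -> index 0.
Insert 283: h=10, slots 10,11,12,0 occupied -> index 1.
Insert 971: h=9, slot 9 empty -> index 9.
Insert 501: h=7, slot 7 empty -> index 7.
Insert 749: h=8, slot 8 empty -> index 8.
Table: [179, 283, —, —, —, —, —, 501, 749, 971, 907, 725, 504]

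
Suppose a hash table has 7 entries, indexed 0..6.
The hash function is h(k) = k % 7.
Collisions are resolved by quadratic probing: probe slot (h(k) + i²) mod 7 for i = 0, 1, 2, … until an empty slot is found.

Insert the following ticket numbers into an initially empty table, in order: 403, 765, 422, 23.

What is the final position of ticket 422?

Insert 403: h=4, slot 4 empty → index 4.
Insert 765: h=2, slot 2 empty → index 2.
Insert 422: h=2, slot 2 occupied → index 3.
Insert 23: h=2, slots 2,3 occupied → index 6.
Table: [—, —, 765, 422, 403, —, 23]

3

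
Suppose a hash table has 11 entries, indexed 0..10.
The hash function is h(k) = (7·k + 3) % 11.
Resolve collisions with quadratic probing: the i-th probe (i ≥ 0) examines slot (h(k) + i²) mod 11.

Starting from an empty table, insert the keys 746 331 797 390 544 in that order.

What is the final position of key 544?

Insert 746: h=0, slot 0 empty → index 0.
Insert 331: h=10, slot 10 empty → index 10.
Insert 797: h=5, slot 5 empty → index 5.
Insert 390: h=5, slot 5 occupied → index 6.
Insert 544: h=5, slots 5,6 occupied → index 9.
Table: [746, ∅, ∅, ∅, ∅, 797, 390, ∅, ∅, 544, 331]

9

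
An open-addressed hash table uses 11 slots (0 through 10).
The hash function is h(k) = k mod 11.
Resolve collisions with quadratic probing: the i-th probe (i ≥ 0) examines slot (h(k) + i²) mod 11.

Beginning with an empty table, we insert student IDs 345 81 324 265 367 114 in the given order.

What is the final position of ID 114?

Insert 345: h=4, slot 4 empty -> index 4.
Insert 81: h=4, slot 4 occupied -> index 5.
Insert 324: h=5, slot 5 occupied -> index 6.
Insert 265: h=1, slot 1 empty -> index 1.
Insert 367: h=4, slots 4,5 occupied -> index 8.
Insert 114: h=4, slots 4,5,8 occupied -> index 2.
Table: [., 265, 114, ., 345, 81, 324, ., 367, ., .]

2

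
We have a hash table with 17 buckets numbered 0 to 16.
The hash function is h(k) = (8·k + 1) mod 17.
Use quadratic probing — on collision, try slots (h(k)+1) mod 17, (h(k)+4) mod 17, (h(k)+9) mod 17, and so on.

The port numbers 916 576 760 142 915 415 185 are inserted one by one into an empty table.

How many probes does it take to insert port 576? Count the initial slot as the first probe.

2

916: h=2 => slot 2
576: h=2, probe 2,3 => slot 3
760: h=12 => slot 12
142: h=15 => slot 15
915: h=11 => slot 11
415: h=6 => slot 6
185: h=2, probe 2,3,6,11,1 => slot 1
Table: [_, 185, 916, 576, _, _, 415, _, _, _, _, 915, 760, _, _, 142, _]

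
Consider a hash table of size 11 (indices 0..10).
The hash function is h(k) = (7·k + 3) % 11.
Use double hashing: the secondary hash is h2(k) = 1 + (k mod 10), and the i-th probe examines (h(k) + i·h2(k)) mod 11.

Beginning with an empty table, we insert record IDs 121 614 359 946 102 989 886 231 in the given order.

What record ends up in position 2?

102

Insert 121: h=3, slot 3 empty -> index 3.
Insert 614: h=0, slot 0 empty -> index 0.
Insert 359: h=8, slot 8 empty -> index 8.
Insert 946: h=3, h2=7, slot 3 occupied -> index 10.
Insert 102: h=2, slot 2 empty -> index 2.
Insert 989: h=7, slot 7 empty -> index 7.
Insert 886: h=1, slot 1 empty -> index 1.
Insert 231: h=3, h2=2, slot 3 occupied -> index 5.
Table: [614, 886, 102, 121, —, 231, —, 989, 359, —, 946]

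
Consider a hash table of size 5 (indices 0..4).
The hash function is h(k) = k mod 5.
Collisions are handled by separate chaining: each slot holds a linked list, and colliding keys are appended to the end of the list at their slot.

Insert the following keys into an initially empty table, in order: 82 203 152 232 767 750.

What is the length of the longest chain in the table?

4

Insert 82: h=2, bucket 2 empty -> new chain.
Insert 203: h=3, bucket 3 empty -> new chain.
Insert 152: h=2, bucket 2 nonempty -> append to chain.
Insert 232: h=2, bucket 2 nonempty -> append to chain.
Insert 767: h=2, bucket 2 nonempty -> append to chain.
Insert 750: h=0, bucket 0 empty -> new chain.
Final buckets:
0: 750
1: _
2: 82 -> 152 -> 232 -> 767
3: 203
4: _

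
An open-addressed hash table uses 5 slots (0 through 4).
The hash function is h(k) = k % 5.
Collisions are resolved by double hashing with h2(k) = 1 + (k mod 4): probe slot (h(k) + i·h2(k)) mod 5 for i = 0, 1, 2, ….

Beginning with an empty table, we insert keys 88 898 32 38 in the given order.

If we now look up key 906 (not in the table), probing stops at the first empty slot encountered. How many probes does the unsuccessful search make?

88 hashes to 3; slot 3 is free → place at 3.
898 hashes to 3, h2=3; 3 taken → place at 1.
32 hashes to 2; slot 2 is free → place at 2.
38 hashes to 3, h2=3; 3,1 taken → place at 4.
Table: [., 898, 32, 88, 38]
Lookup 906: h=1, h2=3, probe 1,4,2,0 → slot 0 empty, not found.

4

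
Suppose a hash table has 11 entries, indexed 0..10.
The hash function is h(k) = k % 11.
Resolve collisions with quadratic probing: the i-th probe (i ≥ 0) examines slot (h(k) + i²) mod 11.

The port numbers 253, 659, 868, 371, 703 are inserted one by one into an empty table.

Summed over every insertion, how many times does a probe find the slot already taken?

6

253 hashes to 0; slot 0 is free => place at 0.
659 hashes to 10; slot 10 is free => place at 10.
868 hashes to 10; 10,0 taken => place at 3.
371 hashes to 8; slot 8 is free => place at 8.
703 hashes to 10; 10,0,3,8 taken => place at 4.
Table: [253, —, —, 868, 703, —, —, —, 371, —, 659]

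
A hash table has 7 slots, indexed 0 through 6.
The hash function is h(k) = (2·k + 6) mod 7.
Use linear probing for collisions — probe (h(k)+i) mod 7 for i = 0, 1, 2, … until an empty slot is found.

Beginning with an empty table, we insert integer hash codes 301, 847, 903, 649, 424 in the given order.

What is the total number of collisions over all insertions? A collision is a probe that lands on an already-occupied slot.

Insert 301: h=6, slot 6 empty => index 6.
Insert 847: h=6, slot 6 occupied => index 0.
Insert 903: h=6, slots 6,0 occupied => index 1.
Insert 649: h=2, slot 2 empty => index 2.
Insert 424: h=0, slots 0,1,2 occupied => index 3.
Table: [847, 903, 649, 424, ., ., 301]

6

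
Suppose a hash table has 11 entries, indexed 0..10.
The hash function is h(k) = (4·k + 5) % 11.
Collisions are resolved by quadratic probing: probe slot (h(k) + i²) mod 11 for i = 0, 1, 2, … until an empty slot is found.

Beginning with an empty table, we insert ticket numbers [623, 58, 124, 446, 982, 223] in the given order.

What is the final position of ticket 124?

623 hashes to 0; slot 0 is free => place at 0.
58 hashes to 6; slot 6 is free => place at 6.
124 hashes to 6; 6 taken => place at 7.
446 hashes to 7; 7 taken => place at 8.
982 hashes to 6; 6,7 taken => place at 10.
223 hashes to 6; 6,7,10 taken => place at 4.
Table: [623, -, -, -, 223, -, 58, 124, 446, -, 982]

7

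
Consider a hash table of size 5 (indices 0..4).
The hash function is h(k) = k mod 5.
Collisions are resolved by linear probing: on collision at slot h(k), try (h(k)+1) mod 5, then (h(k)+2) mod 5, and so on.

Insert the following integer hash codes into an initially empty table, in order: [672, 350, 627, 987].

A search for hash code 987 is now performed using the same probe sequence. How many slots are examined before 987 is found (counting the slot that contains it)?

672 hashes to 2; slot 2 is free → place at 2.
350 hashes to 0; slot 0 is free → place at 0.
627 hashes to 2; 2 taken → place at 3.
987 hashes to 2; 2,3 taken → place at 4.
Table: [350, —, 672, 627, 987]
Lookup 987: h=2, probe 2,3,4 → found at 4.

3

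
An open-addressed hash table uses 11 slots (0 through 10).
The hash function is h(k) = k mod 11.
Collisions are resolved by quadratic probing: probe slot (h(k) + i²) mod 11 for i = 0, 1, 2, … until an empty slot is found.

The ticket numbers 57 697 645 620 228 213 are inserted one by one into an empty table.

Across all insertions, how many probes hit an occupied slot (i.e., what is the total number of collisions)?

5

57 hashes to 2; slot 2 is free => place at 2.
697 hashes to 4; slot 4 is free => place at 4.
645 hashes to 7; slot 7 is free => place at 7.
620 hashes to 4; 4 taken => place at 5.
228 hashes to 8; slot 8 is free => place at 8.
213 hashes to 4; 4,5,8,2 taken => place at 9.
Table: [_, _, 57, _, 697, 620, _, 645, 228, 213, _]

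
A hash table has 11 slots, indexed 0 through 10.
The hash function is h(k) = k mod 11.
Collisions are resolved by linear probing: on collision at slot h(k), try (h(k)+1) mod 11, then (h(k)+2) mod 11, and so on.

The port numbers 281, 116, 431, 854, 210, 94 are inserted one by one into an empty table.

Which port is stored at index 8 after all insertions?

Insert 281: h=6, slot 6 empty -> index 6.
Insert 116: h=6, slot 6 occupied -> index 7.
Insert 431: h=2, slot 2 empty -> index 2.
Insert 854: h=7, slot 7 occupied -> index 8.
Insert 210: h=1, slot 1 empty -> index 1.
Insert 94: h=6, slots 6,7,8 occupied -> index 9.
Table: [∅, 210, 431, ∅, ∅, ∅, 281, 116, 854, 94, ∅]

854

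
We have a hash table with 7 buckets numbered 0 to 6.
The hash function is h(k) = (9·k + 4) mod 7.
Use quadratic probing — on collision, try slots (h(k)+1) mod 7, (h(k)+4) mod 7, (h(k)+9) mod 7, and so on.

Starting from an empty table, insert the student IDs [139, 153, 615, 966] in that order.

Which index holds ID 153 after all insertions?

3

139: h=2 -> slot 2
153: h=2, probe 2,3 -> slot 3
615: h=2, probe 2,3,6 -> slot 6
966: h=4 -> slot 4
Table: [∅, ∅, 139, 153, 966, ∅, 615]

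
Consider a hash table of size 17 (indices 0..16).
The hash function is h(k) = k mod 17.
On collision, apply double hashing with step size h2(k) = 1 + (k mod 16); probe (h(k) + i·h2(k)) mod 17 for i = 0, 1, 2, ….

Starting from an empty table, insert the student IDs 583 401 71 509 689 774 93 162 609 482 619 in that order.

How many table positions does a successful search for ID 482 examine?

4

Insert 583: h=5, slot 5 empty -> index 5.
Insert 401: h=10, slot 10 empty -> index 10.
Insert 71: h=3, slot 3 empty -> index 3.
Insert 509: h=16, slot 16 empty -> index 16.
Insert 689: h=9, slot 9 empty -> index 9.
Insert 774: h=9, h2=7, slots 9,16 occupied -> index 6.
Insert 93: h=8, slot 8 empty -> index 8.
Insert 162: h=9, h2=3, slot 9 occupied -> index 12.
Insert 609: h=14, slot 14 empty -> index 14.
Insert 482: h=6, h2=3, slots 6,9,12 occupied -> index 15.
Insert 619: h=7, slot 7 empty -> index 7.
Table: [∅, ∅, ∅, 71, ∅, 583, 774, 619, 93, 689, 401, ∅, 162, ∅, 609, 482, 509]
Lookup 482: h=6, h2=3, probe 6,9,12,15 → found at 15.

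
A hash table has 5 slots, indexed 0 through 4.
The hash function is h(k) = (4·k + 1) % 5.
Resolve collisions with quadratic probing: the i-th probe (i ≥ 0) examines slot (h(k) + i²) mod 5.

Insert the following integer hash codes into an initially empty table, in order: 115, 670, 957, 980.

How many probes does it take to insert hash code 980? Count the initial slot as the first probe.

Insert 115: h=1, slot 1 empty -> index 1.
Insert 670: h=1, slot 1 occupied -> index 2.
Insert 957: h=4, slot 4 empty -> index 4.
Insert 980: h=1, slots 1,2 occupied -> index 0.
Table: [980, 115, 670, —, 957]

3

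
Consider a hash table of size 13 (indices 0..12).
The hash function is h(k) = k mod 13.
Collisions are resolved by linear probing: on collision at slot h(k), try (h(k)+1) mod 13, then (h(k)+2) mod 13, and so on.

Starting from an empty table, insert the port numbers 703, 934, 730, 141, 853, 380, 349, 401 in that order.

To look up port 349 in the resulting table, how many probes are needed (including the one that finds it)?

3

703: h=1 => slot 1
934: h=11 => slot 11
730: h=2 => slot 2
141: h=11, probe 11,12 => slot 12
853: h=8 => slot 8
380: h=3 => slot 3
349: h=11, probe 11,12,0 => slot 0
401: h=11, probe 11,12,0,1,2,3,4 => slot 4
Table: [349, 703, 730, 380, 401, _, _, _, 853, _, _, 934, 141]
Lookup 349: h=11, probe 11,12,0 → found at 0.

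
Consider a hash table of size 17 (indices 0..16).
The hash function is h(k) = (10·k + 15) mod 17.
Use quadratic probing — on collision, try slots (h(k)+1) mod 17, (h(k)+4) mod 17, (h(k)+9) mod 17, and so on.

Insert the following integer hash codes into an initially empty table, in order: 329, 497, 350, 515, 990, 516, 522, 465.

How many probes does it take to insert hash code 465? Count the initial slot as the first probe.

329 hashes to 7; slot 7 is free => place at 7.
497 hashes to 4; slot 4 is free => place at 4.
350 hashes to 13; slot 13 is free => place at 13.
515 hashes to 14; slot 14 is free => place at 14.
990 hashes to 4; 4 taken => place at 5.
516 hashes to 7; 7 taken => place at 8.
522 hashes to 16; slot 16 is free => place at 16.
465 hashes to 7; 7,8 taken => place at 11.
Table: [_, _, _, _, 497, 990, _, 329, 516, _, _, 465, _, 350, 515, _, 522]

3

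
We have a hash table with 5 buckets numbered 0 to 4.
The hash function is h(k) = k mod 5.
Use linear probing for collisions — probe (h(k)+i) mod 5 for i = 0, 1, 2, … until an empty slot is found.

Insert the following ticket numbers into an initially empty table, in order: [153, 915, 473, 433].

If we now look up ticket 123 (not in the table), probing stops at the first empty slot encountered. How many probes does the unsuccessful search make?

Insert 153: h=3, slot 3 empty -> index 3.
Insert 915: h=0, slot 0 empty -> index 0.
Insert 473: h=3, slot 3 occupied -> index 4.
Insert 433: h=3, slots 3,4,0 occupied -> index 1.
Table: [915, 433, ∅, 153, 473]
Lookup 123: h=3, probe 3,4,0,1,2 → slot 2 empty, not found.

5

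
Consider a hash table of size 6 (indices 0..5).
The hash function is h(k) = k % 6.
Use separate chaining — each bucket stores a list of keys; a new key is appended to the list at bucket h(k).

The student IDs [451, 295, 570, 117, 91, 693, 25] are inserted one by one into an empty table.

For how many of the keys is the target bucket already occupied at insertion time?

Insert 451: h=1, bucket 1 empty → new chain.
Insert 295: h=1, bucket 1 nonempty → append to chain.
Insert 570: h=0, bucket 0 empty → new chain.
Insert 117: h=3, bucket 3 empty → new chain.
Insert 91: h=1, bucket 1 nonempty → append to chain.
Insert 693: h=3, bucket 3 nonempty → append to chain.
Insert 25: h=1, bucket 1 nonempty → append to chain.
Final buckets:
0: 570
1: 451 -> 295 -> 91 -> 25
2: .
3: 117 -> 693
4: .
5: .

4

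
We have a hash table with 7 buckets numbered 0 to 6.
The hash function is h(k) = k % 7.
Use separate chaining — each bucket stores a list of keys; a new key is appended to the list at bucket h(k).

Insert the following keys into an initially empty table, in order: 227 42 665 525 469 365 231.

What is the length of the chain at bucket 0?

5

227 -> bucket 3
42 -> bucket 0
665 -> bucket 0 (collision)
525 -> bucket 0 (collision)
469 -> bucket 0 (collision)
365 -> bucket 1
231 -> bucket 0 (collision)
Final buckets:
0: 42 -> 665 -> 525 -> 469 -> 231
1: 365
2: .
3: 227
4: .
5: .
6: .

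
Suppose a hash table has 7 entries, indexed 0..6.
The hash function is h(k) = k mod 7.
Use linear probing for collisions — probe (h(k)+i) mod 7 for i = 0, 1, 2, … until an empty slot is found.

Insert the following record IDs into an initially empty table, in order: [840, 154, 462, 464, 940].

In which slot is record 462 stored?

2

840: h=0 -> slot 0
154: h=0, probe 0,1 -> slot 1
462: h=0, probe 0,1,2 -> slot 2
464: h=2, probe 2,3 -> slot 3
940: h=2, probe 2,3,4 -> slot 4
Table: [840, 154, 462, 464, 940, ., .]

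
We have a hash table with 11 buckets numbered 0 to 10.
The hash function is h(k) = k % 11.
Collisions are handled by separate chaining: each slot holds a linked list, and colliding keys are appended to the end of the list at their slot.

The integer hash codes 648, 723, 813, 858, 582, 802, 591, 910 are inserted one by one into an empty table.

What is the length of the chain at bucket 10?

Insert 648: h=10, bucket 10 empty -> new chain.
Insert 723: h=8, bucket 8 empty -> new chain.
Insert 813: h=10, bucket 10 nonempty -> append to chain.
Insert 858: h=0, bucket 0 empty -> new chain.
Insert 582: h=10, bucket 10 nonempty -> append to chain.
Insert 802: h=10, bucket 10 nonempty -> append to chain.
Insert 591: h=8, bucket 8 nonempty -> append to chain.
Insert 910: h=8, bucket 8 nonempty -> append to chain.
Final buckets:
0: 858
1: ∅
2: ∅
3: ∅
4: ∅
5: ∅
6: ∅
7: ∅
8: 723 -> 591 -> 910
9: ∅
10: 648 -> 813 -> 582 -> 802

4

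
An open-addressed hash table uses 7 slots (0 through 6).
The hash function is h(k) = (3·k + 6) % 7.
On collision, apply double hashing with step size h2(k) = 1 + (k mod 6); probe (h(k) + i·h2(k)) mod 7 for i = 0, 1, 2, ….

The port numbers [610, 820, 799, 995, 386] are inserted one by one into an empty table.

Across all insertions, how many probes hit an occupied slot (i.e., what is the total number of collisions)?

4

Insert 610: h=2, slot 2 empty → index 2.
Insert 820: h=2, h2=5, slot 2 occupied → index 0.
Insert 799: h=2, h2=2, slot 2 occupied → index 4.
Insert 995: h=2, h2=6, slot 2 occupied → index 1.
Insert 386: h=2, h2=3, slot 2 occupied → index 5.
Table: [820, 995, 610, ., 799, 386, .]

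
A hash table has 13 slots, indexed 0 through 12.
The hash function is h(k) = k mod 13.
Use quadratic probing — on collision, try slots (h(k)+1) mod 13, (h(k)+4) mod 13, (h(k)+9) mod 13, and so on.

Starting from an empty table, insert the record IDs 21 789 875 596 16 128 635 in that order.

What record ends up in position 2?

21: h=8 -> slot 8
789: h=9 -> slot 9
875: h=4 -> slot 4
596: h=11 -> slot 11
16: h=3 -> slot 3
128: h=11, probe 11,12 -> slot 12
635: h=11, probe 11,12,2 -> slot 2
Table: [∅, ∅, 635, 16, 875, ∅, ∅, ∅, 21, 789, ∅, 596, 128]

635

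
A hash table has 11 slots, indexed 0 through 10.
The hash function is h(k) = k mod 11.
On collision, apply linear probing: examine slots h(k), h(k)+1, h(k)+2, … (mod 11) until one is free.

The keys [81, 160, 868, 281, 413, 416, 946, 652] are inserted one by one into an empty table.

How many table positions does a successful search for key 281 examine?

2

Insert 81: h=4, slot 4 empty → index 4.
Insert 160: h=6, slot 6 empty → index 6.
Insert 868: h=10, slot 10 empty → index 10.
Insert 281: h=6, slot 6 occupied → index 7.
Insert 413: h=6, slots 6,7 occupied → index 8.
Insert 416: h=9, slot 9 empty → index 9.
Insert 946: h=0, slot 0 empty → index 0.
Insert 652: h=3, slot 3 empty → index 3.
Table: [946, —, —, 652, 81, —, 160, 281, 413, 416, 868]
Lookup 281: h=6, probe 6,7 → found at 7.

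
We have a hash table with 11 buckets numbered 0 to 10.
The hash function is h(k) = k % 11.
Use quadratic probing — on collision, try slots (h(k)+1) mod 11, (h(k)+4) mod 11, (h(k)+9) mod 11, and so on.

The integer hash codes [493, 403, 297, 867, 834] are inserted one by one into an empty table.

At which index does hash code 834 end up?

2

Insert 493: h=9, slot 9 empty → index 9.
Insert 403: h=7, slot 7 empty → index 7.
Insert 297: h=0, slot 0 empty → index 0.
Insert 867: h=9, slot 9 occupied → index 10.
Insert 834: h=9, slots 9,10 occupied → index 2.
Table: [297, -, 834, -, -, -, -, 403, -, 493, 867]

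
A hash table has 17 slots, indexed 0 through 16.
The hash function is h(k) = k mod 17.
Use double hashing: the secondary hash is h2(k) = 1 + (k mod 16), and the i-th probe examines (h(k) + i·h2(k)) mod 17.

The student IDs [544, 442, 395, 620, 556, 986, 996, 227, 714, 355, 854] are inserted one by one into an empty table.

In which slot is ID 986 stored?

Insert 544: h=0, slot 0 empty -> index 0.
Insert 442: h=0, h2=11, slot 0 occupied -> index 11.
Insert 395: h=4, slot 4 empty -> index 4.
Insert 620: h=8, slot 8 empty -> index 8.
Insert 556: h=12, slot 12 empty -> index 12.
Insert 986: h=0, h2=11, slots 0,11 occupied -> index 5.
Insert 996: h=10, slot 10 empty -> index 10.
Insert 227: h=6, slot 6 empty -> index 6.
Insert 714: h=0, h2=11, slots 0,11,5 occupied -> index 16.
Insert 355: h=15, slot 15 empty -> index 15.
Insert 854: h=4, h2=7, slots 4,11 occupied -> index 1.
Table: [544, 854, —, —, 395, 986, 227, —, 620, —, 996, 442, 556, —, —, 355, 714]

5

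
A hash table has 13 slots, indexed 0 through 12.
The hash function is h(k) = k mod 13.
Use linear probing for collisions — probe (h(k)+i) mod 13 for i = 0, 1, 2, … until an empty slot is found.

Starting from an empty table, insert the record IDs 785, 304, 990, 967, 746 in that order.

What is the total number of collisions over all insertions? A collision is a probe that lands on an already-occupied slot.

6

785 hashes to 5; slot 5 is free => place at 5.
304 hashes to 5; 5 taken => place at 6.
990 hashes to 2; slot 2 is free => place at 2.
967 hashes to 5; 5,6 taken => place at 7.
746 hashes to 5; 5,6,7 taken => place at 8.
Table: [_, _, 990, _, _, 785, 304, 967, 746, _, _, _, _]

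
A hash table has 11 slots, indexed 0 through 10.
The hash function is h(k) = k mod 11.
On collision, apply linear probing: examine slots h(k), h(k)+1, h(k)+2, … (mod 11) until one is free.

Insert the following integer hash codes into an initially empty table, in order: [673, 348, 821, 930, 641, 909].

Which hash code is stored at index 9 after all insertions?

Insert 673: h=2, slot 2 empty -> index 2.
Insert 348: h=7, slot 7 empty -> index 7.
Insert 821: h=7, slot 7 occupied -> index 8.
Insert 930: h=6, slot 6 empty -> index 6.
Insert 641: h=3, slot 3 empty -> index 3.
Insert 909: h=7, slots 7,8 occupied -> index 9.
Table: [., ., 673, 641, ., ., 930, 348, 821, 909, .]

909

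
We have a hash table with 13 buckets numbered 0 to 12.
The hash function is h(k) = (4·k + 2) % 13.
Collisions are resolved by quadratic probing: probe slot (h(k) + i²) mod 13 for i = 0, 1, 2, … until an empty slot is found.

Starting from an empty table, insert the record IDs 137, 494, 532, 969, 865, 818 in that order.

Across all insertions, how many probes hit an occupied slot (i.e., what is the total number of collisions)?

4

137 hashes to 4; slot 4 is free → place at 4.
494 hashes to 2; slot 2 is free → place at 2.
532 hashes to 11; slot 11 is free → place at 11.
969 hashes to 4; 4 taken → place at 5.
865 hashes to 4; 4,5 taken → place at 8.
818 hashes to 11; 11 taken → place at 12.
Table: [_, _, 494, _, 137, 969, _, _, 865, _, _, 532, 818]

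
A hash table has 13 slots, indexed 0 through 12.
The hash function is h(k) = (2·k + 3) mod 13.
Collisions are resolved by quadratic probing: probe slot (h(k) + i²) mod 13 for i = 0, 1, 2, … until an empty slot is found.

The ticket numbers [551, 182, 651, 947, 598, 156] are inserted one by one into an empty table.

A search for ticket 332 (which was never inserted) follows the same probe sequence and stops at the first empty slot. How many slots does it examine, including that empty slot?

Insert 551: h=0, slot 0 empty → index 0.
Insert 182: h=3, slot 3 empty → index 3.
Insert 651: h=5, slot 5 empty → index 5.
Insert 947: h=12, slot 12 empty → index 12.
Insert 598: h=3, slot 3 occupied → index 4.
Insert 156: h=3, slots 3,4 occupied → index 7.
Table: [551, _, _, 182, 598, 651, _, 156, _, _, _, _, 947]
Lookup 332: h=4, probe 4,5,8 → slot 8 empty, not found.

3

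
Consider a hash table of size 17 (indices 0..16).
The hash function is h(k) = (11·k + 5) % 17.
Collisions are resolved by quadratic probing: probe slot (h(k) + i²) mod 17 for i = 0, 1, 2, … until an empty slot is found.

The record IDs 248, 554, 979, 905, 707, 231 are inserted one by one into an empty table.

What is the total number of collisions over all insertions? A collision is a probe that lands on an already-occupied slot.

Insert 248: h=13, slot 13 empty => index 13.
Insert 554: h=13, slot 13 occupied => index 14.
Insert 979: h=13, slots 13,14 occupied => index 0.
Insert 905: h=15, slot 15 empty => index 15.
Insert 707: h=13, slots 13,14,0 occupied => index 5.
Insert 231: h=13, slots 13,14,0,5 occupied => index 12.
Table: [979, _, _, _, _, 707, _, _, _, _, _, _, 231, 248, 554, 905, _]

10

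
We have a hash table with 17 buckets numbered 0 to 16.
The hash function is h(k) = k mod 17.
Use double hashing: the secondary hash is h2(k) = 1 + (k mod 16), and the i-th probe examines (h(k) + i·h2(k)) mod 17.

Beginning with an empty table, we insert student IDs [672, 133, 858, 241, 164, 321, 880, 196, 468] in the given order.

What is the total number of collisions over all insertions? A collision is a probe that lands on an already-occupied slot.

5

Insert 672: h=9, slot 9 empty → index 9.
Insert 133: h=14, slot 14 empty → index 14.
Insert 858: h=8, slot 8 empty → index 8.
Insert 241: h=3, slot 3 empty → index 3.
Insert 164: h=11, slot 11 empty → index 11.
Insert 321: h=15, slot 15 empty → index 15.
Insert 880: h=13, slot 13 empty → index 13.
Insert 196: h=9, h2=5, slots 9,14 occupied → index 2.
Insert 468: h=9, h2=5, slots 9,14,2 occupied → index 7.
Table: [., ., 196, 241, ., ., ., 468, 858, 672, ., 164, ., 880, 133, 321, .]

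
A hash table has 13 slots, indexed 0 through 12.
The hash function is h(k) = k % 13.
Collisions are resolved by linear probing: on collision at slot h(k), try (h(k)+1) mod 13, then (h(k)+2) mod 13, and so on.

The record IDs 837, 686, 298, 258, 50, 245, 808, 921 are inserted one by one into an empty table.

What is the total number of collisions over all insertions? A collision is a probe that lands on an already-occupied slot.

Insert 837: h=5, slot 5 empty => index 5.
Insert 686: h=10, slot 10 empty => index 10.
Insert 298: h=12, slot 12 empty => index 12.
Insert 258: h=11, slot 11 empty => index 11.
Insert 50: h=11, slots 11,12 occupied => index 0.
Insert 245: h=11, slots 11,12,0 occupied => index 1.
Insert 808: h=2, slot 2 empty => index 2.
Insert 921: h=11, slots 11,12,0,1,2 occupied => index 3.
Table: [50, 245, 808, 921, _, 837, _, _, _, _, 686, 258, 298]

10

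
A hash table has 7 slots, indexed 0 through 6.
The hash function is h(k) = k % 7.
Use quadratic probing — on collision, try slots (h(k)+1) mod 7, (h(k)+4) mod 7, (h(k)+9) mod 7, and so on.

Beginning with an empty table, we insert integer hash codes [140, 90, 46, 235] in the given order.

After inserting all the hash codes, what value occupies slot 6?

140 hashes to 0; slot 0 is free => place at 0.
90 hashes to 6; slot 6 is free => place at 6.
46 hashes to 4; slot 4 is free => place at 4.
235 hashes to 4; 4 taken => place at 5.
Table: [140, ∅, ∅, ∅, 46, 235, 90]

90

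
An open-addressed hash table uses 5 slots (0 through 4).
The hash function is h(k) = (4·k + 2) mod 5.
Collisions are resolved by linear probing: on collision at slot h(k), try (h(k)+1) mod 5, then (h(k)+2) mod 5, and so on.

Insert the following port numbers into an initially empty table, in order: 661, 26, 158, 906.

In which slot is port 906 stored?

3

661 hashes to 1; slot 1 is free => place at 1.
26 hashes to 1; 1 taken => place at 2.
158 hashes to 4; slot 4 is free => place at 4.
906 hashes to 1; 1,2 taken => place at 3.
Table: [., 661, 26, 906, 158]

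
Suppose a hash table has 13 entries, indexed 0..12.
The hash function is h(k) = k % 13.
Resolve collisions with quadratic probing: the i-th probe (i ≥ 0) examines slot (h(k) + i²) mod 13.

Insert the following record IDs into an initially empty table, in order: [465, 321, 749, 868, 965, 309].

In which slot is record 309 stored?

1

Insert 465: h=10, slot 10 empty -> index 10.
Insert 321: h=9, slot 9 empty -> index 9.
Insert 749: h=8, slot 8 empty -> index 8.
Insert 868: h=10, slot 10 occupied -> index 11.
Insert 965: h=3, slot 3 empty -> index 3.
Insert 309: h=10, slots 10,11 occupied -> index 1.
Table: [—, 309, —, 965, —, —, —, —, 749, 321, 465, 868, —]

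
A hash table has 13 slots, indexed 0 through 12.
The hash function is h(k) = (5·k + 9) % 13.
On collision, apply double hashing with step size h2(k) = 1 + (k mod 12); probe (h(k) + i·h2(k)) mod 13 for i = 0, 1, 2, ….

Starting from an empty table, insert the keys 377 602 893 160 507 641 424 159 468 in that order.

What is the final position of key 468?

377 hashes to 9; slot 9 is free → place at 9.
602 hashes to 3; slot 3 is free → place at 3.
893 hashes to 2; slot 2 is free → place at 2.
160 hashes to 3, h2=5; 3 taken → place at 8.
507 hashes to 9, h2=4; 9 taken → place at 0.
641 hashes to 3, h2=6; 3,9,2,8 taken → place at 1.
424 hashes to 10; slot 10 is free → place at 10.
159 hashes to 11; slot 11 is free → place at 11.
468 hashes to 9, h2=1; 9,10,11 taken → place at 12.
Table: [507, 641, 893, 602, ., ., ., ., 160, 377, 424, 159, 468]

12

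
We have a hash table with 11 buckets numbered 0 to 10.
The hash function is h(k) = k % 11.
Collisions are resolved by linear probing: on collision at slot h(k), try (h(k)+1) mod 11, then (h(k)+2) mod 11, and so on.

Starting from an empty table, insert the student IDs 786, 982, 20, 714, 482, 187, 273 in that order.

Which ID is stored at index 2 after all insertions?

273

Insert 786: h=5, slot 5 empty => index 5.
Insert 982: h=3, slot 3 empty => index 3.
Insert 20: h=9, slot 9 empty => index 9.
Insert 714: h=10, slot 10 empty => index 10.
Insert 482: h=9, slots 9,10 occupied => index 0.
Insert 187: h=0, slot 0 occupied => index 1.
Insert 273: h=9, slots 9,10,0,1 occupied => index 2.
Table: [482, 187, 273, 982, —, 786, —, —, —, 20, 714]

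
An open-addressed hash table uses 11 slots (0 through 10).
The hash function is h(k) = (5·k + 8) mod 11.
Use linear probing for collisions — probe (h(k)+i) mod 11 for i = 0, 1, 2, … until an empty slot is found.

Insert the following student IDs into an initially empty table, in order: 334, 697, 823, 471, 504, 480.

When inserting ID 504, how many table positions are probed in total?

Insert 334: h=6, slot 6 empty => index 6.
Insert 697: h=6, slot 6 occupied => index 7.
Insert 823: h=9, slot 9 empty => index 9.
Insert 471: h=9, slot 9 occupied => index 10.
Insert 504: h=9, slots 9,10 occupied => index 0.
Insert 480: h=10, slots 10,0 occupied => index 1.
Table: [504, 480, ., ., ., ., 334, 697, ., 823, 471]

3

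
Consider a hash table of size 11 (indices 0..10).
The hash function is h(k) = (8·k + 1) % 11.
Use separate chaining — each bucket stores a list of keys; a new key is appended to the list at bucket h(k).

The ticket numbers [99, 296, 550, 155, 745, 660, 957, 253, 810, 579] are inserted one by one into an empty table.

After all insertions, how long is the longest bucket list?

99 -> bucket 1
296 -> bucket 4
550 -> bucket 1 (collision)
155 -> bucket 9
745 -> bucket 10
660 -> bucket 1 (collision)
957 -> bucket 1 (collision)
253 -> bucket 1 (collision)
810 -> bucket 2
579 -> bucket 2 (collision)
Final buckets:
0: —
1: 99 -> 550 -> 660 -> 957 -> 253
2: 810 -> 579
3: —
4: 296
5: —
6: —
7: —
8: —
9: 155
10: 745

5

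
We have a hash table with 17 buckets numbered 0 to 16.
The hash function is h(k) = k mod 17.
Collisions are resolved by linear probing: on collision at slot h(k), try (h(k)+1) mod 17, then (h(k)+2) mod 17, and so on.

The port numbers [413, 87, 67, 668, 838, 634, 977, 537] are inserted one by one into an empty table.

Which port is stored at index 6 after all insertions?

413: h=5 -> slot 5
87: h=2 -> slot 2
67: h=16 -> slot 16
668: h=5, probe 5,6 -> slot 6
838: h=5, probe 5,6,7 -> slot 7
634: h=5, probe 5,6,7,8 -> slot 8
977: h=8, probe 8,9 -> slot 9
537: h=10 -> slot 10
Table: [∅, ∅, 87, ∅, ∅, 413, 668, 838, 634, 977, 537, ∅, ∅, ∅, ∅, ∅, 67]

668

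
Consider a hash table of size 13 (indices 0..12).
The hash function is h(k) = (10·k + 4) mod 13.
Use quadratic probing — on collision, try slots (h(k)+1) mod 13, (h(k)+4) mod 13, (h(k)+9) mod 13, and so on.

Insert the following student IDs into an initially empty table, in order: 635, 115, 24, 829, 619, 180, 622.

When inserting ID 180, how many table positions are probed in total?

Insert 635: h=10, slot 10 empty => index 10.
Insert 115: h=10, slot 10 occupied => index 11.
Insert 24: h=10, slots 10,11 occupied => index 1.
Insert 829: h=0, slot 0 empty => index 0.
Insert 619: h=6, slot 6 empty => index 6.
Insert 180: h=10, slots 10,11,1,6,0 occupied => index 9.
Insert 622: h=10, slots 10,11,1,6,0,9 occupied => index 7.
Table: [829, 24, —, —, —, —, 619, 622, —, 180, 635, 115, —]

6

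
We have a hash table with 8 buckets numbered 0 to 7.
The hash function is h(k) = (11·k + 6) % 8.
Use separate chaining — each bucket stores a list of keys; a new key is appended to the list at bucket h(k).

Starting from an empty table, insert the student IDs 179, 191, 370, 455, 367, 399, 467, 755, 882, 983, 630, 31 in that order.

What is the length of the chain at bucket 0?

1

Insert 179: h=7, bucket 7 empty → new chain.
Insert 191: h=3, bucket 3 empty → new chain.
Insert 370: h=4, bucket 4 empty → new chain.
Insert 455: h=3, bucket 3 nonempty → append to chain.
Insert 367: h=3, bucket 3 nonempty → append to chain.
Insert 399: h=3, bucket 3 nonempty → append to chain.
Insert 467: h=7, bucket 7 nonempty → append to chain.
Insert 755: h=7, bucket 7 nonempty → append to chain.
Insert 882: h=4, bucket 4 nonempty → append to chain.
Insert 983: h=3, bucket 3 nonempty → append to chain.
Insert 630: h=0, bucket 0 empty → new chain.
Insert 31: h=3, bucket 3 nonempty → append to chain.
Final buckets:
0: 630
1: _
2: _
3: 191 -> 455 -> 367 -> 399 -> 983 -> 31
4: 370 -> 882
5: _
6: _
7: 179 -> 467 -> 755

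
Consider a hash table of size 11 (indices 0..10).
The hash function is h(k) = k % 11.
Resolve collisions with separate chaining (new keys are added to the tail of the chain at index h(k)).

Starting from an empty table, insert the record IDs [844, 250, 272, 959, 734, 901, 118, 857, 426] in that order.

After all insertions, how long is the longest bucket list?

Insert 844: h=8, bucket 8 empty → new chain.
Insert 250: h=8, bucket 8 nonempty → append to chain.
Insert 272: h=8, bucket 8 nonempty → append to chain.
Insert 959: h=2, bucket 2 empty → new chain.
Insert 734: h=8, bucket 8 nonempty → append to chain.
Insert 901: h=10, bucket 10 empty → new chain.
Insert 118: h=8, bucket 8 nonempty → append to chain.
Insert 857: h=10, bucket 10 nonempty → append to chain.
Insert 426: h=8, bucket 8 nonempty → append to chain.
Final buckets:
0: .
1: .
2: 959
3: .
4: .
5: .
6: .
7: .
8: 844 -> 250 -> 272 -> 734 -> 118 -> 426
9: .
10: 901 -> 857

6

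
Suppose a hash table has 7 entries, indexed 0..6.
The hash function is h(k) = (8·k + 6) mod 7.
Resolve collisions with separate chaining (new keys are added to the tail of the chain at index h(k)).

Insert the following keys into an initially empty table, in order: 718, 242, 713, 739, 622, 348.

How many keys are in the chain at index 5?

Insert 718: h=3, bucket 3 empty -> new chain.
Insert 242: h=3, bucket 3 nonempty -> append to chain.
Insert 713: h=5, bucket 5 empty -> new chain.
Insert 739: h=3, bucket 3 nonempty -> append to chain.
Insert 622: h=5, bucket 5 nonempty -> append to chain.
Insert 348: h=4, bucket 4 empty -> new chain.
Final buckets:
0: .
1: .
2: .
3: 718 -> 242 -> 739
4: 348
5: 713 -> 622
6: .

2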